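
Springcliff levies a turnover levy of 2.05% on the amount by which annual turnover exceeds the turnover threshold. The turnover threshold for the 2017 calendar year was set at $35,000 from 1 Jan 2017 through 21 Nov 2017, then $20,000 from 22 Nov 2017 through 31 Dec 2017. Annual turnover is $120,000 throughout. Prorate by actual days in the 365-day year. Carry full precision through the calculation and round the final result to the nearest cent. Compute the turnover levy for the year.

1 Jan – 21 Nov 2017: 325 days, exemption $35,000 → ($120,000 − $35,000) × 2.05% × 325/365 = $1,551.5411
22 Nov – 31 Dec 2017: 40 days, exemption $20,000 → ($120,000 − $20,000) × 2.05% × 40/365 = $224.6575
Total = $1,776.1986

$1,776.20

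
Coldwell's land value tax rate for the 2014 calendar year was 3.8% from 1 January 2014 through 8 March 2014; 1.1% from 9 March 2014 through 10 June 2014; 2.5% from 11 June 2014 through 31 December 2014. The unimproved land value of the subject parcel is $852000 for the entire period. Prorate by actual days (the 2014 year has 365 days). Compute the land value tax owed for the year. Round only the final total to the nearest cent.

1 January – 8 March 2014: 67 days at 3.8% → $852000 × 3.8% × 67/365 = $5942.9918
9 March – 10 June 2014: 94 days at 1.1% → $852000 × 1.1% × 94/365 = $2413.6110
11 June – 31 December 2014: 204 days at 2.5% → $852000 × 2.5% × 204/365 = $11904.6575
Total = $20261.2603

$20261.26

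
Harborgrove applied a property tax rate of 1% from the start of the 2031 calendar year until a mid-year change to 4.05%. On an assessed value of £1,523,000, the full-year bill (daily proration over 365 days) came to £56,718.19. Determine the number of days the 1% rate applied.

Let d = days at the first rate; then 365 − d days at the second rate.
£1,523,000 × [1%·d + 4.05%·(365−d)] / 365 = £56,718.19
Solving gives d = 39, so the new rate took effect on 9 Feb 2031.

39 days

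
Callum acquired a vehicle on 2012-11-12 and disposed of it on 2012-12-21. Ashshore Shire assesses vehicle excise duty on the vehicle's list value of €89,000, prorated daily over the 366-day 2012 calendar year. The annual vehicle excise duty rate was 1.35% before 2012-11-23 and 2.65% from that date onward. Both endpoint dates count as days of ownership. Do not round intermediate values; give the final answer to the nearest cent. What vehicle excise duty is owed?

€222.99

2012-11-12 to 2012-11-22: 11 days at 1.35% → €89,000 × 1.35% × 11/366 = €36.1107
2012-11-23 to 2012-12-21: 29 days at 2.65% → €89,000 × 2.65% × 29/366 = €186.8757
Total = €222.9863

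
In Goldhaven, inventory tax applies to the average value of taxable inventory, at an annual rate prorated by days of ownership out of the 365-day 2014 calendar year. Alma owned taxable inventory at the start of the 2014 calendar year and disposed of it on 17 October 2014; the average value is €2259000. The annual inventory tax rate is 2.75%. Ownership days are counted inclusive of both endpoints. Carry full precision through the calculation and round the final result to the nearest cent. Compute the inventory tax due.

€49357.60

Days held (1 January – 17 October 2014): 290 out of 365
Tax = €2259000 × 2.75% × 290/365 = €49357.6027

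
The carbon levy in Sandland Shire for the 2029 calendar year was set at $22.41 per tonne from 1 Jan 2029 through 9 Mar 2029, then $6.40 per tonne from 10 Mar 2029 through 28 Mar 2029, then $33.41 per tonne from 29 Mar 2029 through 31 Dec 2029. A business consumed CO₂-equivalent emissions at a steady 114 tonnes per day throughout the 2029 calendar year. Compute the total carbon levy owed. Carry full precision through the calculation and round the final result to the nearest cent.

1 Jan – 9 Mar 2029: 68 days × 114 tonnes/day = 7,752 tonnes at $22.41/tonne → $173,722.32
10 Mar – 28 Mar 2029: 19 days × 114 tonnes/day = 2,166 tonnes at $6.40/tonne → $13,862.40
29 Mar – 31 Dec 2029: 278 days × 114 tonnes/day = 31,692 tonnes at $33.41/tonne → $1,058,829.72

$1,246,414.44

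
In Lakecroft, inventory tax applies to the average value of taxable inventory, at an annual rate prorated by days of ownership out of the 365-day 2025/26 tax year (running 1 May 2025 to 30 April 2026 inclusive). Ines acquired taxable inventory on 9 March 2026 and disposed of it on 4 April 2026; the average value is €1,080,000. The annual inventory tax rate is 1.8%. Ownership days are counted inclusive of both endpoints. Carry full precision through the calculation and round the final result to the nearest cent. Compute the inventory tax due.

Days held (9 March – 4 April 2026): 27 out of 365
Tax = €1,080,000 × 1.8% × 27/365 = €1,438.0274

€1,438.03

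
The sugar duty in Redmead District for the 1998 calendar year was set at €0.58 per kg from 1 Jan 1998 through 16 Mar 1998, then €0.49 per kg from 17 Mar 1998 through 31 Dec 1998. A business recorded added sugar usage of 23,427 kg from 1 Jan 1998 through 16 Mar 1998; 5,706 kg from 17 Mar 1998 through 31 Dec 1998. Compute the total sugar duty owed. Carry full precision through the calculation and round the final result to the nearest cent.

1 Jan – 16 Mar 1998: 23,427 kg at €0.58/kg → €13,587.66
17 Mar – 31 Dec 1998: 5,706 kg at €0.49/kg → €2,795.94

€16,383.60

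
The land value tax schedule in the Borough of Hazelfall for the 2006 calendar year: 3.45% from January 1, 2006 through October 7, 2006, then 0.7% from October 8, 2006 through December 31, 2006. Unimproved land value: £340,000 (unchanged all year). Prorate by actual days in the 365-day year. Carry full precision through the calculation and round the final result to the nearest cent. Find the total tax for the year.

January 1 – October 7, 2006: 280 days at 3.45% → £340,000 × 3.45% × 280/365 = £8,998.3562
October 8 – December 31, 2006: 85 days at 0.7% → £340,000 × 0.7% × 85/365 = £554.2466
Total = £9,552.6027

£9,552.60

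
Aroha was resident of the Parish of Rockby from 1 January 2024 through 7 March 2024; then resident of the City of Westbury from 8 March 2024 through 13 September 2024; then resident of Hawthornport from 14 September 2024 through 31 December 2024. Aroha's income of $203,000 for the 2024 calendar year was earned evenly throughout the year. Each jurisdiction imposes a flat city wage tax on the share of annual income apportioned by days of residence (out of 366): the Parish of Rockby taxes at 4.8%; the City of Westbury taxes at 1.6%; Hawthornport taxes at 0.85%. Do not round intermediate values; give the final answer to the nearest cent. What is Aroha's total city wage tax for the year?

$3,983.74

The Parish of Rockby, 1 January – 7 March 2024: 67 days → $203,000 × 4.8% × 67/366 = $1,783.7377
The City of Westbury, 8 March – 13 September 2024: 190 days → $203,000 × 1.6% × 190/366 = $1,686.1202
Hawthornport, 14 September – 31 December 2024: 109 days → $203,000 × 0.85% × 109/366 = $513.8784
Total = $3,983.7363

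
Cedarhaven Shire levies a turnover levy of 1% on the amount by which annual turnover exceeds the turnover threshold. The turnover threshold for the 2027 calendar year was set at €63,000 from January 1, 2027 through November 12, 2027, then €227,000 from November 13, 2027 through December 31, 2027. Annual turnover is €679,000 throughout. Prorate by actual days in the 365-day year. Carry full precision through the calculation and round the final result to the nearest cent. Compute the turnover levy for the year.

January 1 – November 12, 2027: 316 days, exemption €63,000 → (€679,000 − €63,000) × 1% × 316/365 = €5,333.0411
November 13 – December 31, 2027: 49 days, exemption €227,000 → (€679,000 − €227,000) × 1% × 49/365 = €606.7945
Total = €5,939.8356

€5,939.84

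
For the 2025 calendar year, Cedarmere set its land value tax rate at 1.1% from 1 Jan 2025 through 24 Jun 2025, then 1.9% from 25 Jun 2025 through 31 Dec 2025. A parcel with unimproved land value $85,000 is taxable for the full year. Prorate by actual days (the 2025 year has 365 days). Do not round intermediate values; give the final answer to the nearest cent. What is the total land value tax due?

$1,288.97

1 Jan – 24 Jun 2025: 175 days at 1.1% → $85,000 × 1.1% × 175/365 = $448.2877
25 Jun – 31 Dec 2025: 190 days at 1.9% → $85,000 × 1.9% × 190/365 = $840.6849
Total = $1,288.9726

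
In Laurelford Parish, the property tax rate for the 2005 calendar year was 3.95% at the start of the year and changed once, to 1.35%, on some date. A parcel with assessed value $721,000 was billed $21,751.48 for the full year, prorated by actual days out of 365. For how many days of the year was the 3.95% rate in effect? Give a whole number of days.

234 days

Let d = days at the first rate; then 365 − d days at the second rate.
$721,000 × [3.95%·d + 1.35%·(365−d)] / 365 = $21,751.48
Solving gives d = 234, so the new rate took effect on August 23, 2005.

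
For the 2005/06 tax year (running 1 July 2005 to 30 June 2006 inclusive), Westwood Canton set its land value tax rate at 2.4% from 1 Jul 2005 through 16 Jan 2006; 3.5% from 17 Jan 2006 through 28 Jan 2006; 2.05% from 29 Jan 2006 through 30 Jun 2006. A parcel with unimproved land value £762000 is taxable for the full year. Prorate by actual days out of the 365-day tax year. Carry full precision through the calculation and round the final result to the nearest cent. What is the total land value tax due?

1 Jul 2005 – 16 Jan 2006: 200 days at 2.4% → £762000 × 2.4% × 200/365 = £10020.8219
17 Jan – 28 Jan 2006: 12 days at 3.5% → £762000 × 3.5% × 12/365 = £876.8219
29 Jan – 30 Jun 2006: 153 days at 2.05% → £762000 × 2.05% × 153/365 = £6547.9808
Total = £17445.6247

£17445.62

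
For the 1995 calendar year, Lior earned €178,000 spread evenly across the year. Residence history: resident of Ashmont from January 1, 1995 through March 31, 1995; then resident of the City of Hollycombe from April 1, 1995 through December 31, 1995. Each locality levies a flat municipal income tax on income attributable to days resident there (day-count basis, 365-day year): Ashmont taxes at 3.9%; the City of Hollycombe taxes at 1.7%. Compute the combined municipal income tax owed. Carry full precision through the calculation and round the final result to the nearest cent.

Ashmont, January 1 – March 31, 1995: 90 days → €178,000 × 3.9% × 90/365 = €1,711.7260
The City of Hollycombe, April 1 – December 31, 1995: 275 days → €178,000 × 1.7% × 275/365 = €2,279.8630
Total = €3,991.5890

€3,991.59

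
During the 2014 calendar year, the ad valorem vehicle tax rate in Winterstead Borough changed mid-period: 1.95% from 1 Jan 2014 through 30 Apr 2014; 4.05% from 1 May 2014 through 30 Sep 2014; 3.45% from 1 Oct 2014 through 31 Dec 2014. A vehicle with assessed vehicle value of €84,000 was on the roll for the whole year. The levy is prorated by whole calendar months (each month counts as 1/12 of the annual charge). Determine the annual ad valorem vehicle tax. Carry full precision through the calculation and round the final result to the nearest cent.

1 Jan – 30 Apr 2014: 4 months at 1.95% → €84,000 × 1.95% × 4/12 = €546.0000
1 May – 30 Sep 2014: 5 months at 4.05% → €84,000 × 4.05% × 5/12 = €1,417.5000
1 Oct – 31 Dec 2014: 3 months at 3.45% → €84,000 × 3.45% × 3/12 = €724.5000
Total = €2,688.0000

€2,688.00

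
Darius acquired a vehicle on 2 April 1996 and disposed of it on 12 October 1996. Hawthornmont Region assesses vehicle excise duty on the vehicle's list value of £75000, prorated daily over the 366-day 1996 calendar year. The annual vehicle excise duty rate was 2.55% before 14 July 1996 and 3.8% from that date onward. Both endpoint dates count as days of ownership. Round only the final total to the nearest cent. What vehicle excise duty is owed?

2 April – 13 July 1996: 103 days at 2.55% → £75000 × 2.55% × 103/366 = £538.2172
14 July – 12 October 1996: 91 days at 3.8% → £75000 × 3.8% × 91/366 = £708.6066
Total = £1246.8238

£1246.82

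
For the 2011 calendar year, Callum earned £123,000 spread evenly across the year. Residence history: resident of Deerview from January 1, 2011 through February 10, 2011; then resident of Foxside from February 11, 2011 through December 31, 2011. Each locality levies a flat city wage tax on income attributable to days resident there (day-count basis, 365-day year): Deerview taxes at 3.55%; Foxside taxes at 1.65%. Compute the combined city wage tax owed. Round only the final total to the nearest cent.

Deerview, January 1 – February 10, 2011: 41 days → £123,000 × 3.55% × 41/365 = £490.4836
Foxside, February 11 – December 31, 2011: 324 days → £123,000 × 1.65% × 324/365 = £1,801.5288
Total = £2,292.0123

£2,292.01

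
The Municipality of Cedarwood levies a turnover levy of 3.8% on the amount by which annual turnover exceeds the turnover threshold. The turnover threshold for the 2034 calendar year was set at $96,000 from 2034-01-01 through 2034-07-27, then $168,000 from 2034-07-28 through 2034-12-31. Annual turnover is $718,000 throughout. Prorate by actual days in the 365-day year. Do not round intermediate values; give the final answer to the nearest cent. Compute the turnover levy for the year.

2034-01-01 to 2034-07-27: 208 days, exemption $96,000 → ($718,000 − $96,000) × 3.8% × 208/365 = $13,469.2822
2034-07-28 to 2034-12-31: 157 days, exemption $168,000 → ($718,000 − $168,000) × 3.8% × 157/365 = $8,989.8630
Total = $22,459.1452

$22,459.15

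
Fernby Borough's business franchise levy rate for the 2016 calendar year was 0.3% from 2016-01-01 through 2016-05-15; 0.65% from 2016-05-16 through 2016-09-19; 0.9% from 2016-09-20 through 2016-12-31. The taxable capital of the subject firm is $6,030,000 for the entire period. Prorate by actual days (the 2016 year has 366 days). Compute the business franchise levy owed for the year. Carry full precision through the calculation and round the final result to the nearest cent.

2016-01-01 to 2016-05-15: 136 days at 0.3% → $6,030,000 × 0.3% × 136/366 = $6,721.9672
2016-05-16 to 2016-09-19: 127 days at 0.65% → $6,030,000 × 0.65% × 127/366 = $13,600.4508
2016-09-20 to 2016-12-31: 103 days at 0.9% → $6,030,000 × 0.9% × 103/366 = $15,272.7049
Total = $35,595.1230

$35,595.12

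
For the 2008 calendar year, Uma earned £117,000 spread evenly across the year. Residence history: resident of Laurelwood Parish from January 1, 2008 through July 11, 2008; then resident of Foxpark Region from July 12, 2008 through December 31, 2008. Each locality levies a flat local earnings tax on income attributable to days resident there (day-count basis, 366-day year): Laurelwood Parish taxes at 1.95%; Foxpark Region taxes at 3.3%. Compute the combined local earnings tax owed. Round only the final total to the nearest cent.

Laurelwood Parish, January 1 – July 11, 2008: 193 days → £117,000 × 1.95% × 193/366 = £1,203.0861
Foxpark Region, July 12 – December 31, 2008: 173 days → £117,000 × 3.3% × 173/366 = £1,825.0082
Total = £3,028.0943

£3,028.09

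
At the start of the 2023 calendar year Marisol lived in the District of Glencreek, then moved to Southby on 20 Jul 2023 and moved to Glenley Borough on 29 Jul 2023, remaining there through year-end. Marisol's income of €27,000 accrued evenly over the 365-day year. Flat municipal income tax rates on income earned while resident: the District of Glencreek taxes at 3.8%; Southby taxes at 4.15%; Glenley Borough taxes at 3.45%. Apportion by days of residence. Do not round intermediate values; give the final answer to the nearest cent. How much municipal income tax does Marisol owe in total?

€987.94

The District of Glencreek, 1 Jan – 19 Jul 2023: 200 days → €27,000 × 3.8% × 200/365 = €562.1918
Southby, 20 Jul – 28 Jul 2023: 9 days → €27,000 × 4.15% × 9/365 = €27.6288
Glenley Borough, 29 Jul – 31 Dec 2023: 156 days → €27,000 × 3.45% × 156/365 = €398.1205
Total = €987.9411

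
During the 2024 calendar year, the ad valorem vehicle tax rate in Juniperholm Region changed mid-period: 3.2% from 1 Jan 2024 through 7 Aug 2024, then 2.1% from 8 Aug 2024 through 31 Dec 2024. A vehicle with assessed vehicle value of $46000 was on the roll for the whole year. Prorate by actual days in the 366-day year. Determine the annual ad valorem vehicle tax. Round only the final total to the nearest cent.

1 Jan – 7 Aug 2024: 220 days at 3.2% → $46000 × 3.2% × 220/366 = $884.8087
8 Aug – 31 Dec 2024: 146 days at 2.1% → $46000 × 2.1% × 146/366 = $385.3443
Total = $1270.1530

$1270.15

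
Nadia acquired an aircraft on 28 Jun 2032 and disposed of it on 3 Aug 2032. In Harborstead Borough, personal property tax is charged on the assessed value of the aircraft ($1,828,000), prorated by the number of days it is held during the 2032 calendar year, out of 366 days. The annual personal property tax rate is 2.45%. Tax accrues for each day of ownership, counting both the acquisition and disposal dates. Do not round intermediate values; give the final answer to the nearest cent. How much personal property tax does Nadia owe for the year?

Days held (28 Jun – 3 Aug 2032): 37 out of 366
Tax = $1,828,000 × 2.45% × 37/366 = $4,527.5464

$4,527.55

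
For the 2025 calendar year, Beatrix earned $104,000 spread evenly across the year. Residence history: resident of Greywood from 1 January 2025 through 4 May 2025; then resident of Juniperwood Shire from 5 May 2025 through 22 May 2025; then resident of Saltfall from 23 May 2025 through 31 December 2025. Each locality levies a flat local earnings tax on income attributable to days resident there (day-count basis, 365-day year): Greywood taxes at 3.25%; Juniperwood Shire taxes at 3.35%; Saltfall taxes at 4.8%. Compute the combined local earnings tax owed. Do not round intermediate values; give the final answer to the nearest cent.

Greywood, 1 January – 4 May 2025: 124 days → $104,000 × 3.25% × 124/365 = $1,148.2740
Juniperwood Shire, 5 May – 22 May 2025: 18 days → $104,000 × 3.35% × 18/365 = $171.8137
Saltfall, 23 May – 31 December 2025: 223 days → $104,000 × 4.8% × 223/365 = $3,049.9068
Total = $4,369.9945

$4,369.99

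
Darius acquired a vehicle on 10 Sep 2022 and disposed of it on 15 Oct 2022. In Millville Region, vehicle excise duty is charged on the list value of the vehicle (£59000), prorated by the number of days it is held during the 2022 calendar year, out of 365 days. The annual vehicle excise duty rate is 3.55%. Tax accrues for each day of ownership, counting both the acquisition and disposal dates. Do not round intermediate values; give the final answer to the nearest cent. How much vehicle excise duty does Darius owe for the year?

Days held (10 Sep – 15 Oct 2022): 36 out of 365
Tax = £59000 × 3.55% × 36/365 = £206.5808

£206.58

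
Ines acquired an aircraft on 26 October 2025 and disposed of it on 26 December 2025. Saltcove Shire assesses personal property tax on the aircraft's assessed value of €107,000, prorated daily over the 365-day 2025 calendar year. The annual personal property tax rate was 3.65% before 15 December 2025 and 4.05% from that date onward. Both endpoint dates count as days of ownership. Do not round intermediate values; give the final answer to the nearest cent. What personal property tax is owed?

€677.47

26 October – 14 December 2025: 50 days at 3.65% → €107,000 × 3.65% × 50/365 = €535.0000
15 December – 26 December 2025: 12 days at 4.05% → €107,000 × 4.05% × 12/365 = €142.4712
Total = €677.4712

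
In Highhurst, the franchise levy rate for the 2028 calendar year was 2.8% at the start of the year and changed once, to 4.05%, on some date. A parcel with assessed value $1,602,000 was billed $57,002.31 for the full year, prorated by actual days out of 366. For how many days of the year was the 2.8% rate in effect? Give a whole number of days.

144 days

Let d = days at the first rate; then 366 − d days at the second rate.
$1,602,000 × [2.8%·d + 4.05%·(366−d)] / 366 = $57,002.31
Solving gives d = 144, so the new rate took effect on May 24, 2028.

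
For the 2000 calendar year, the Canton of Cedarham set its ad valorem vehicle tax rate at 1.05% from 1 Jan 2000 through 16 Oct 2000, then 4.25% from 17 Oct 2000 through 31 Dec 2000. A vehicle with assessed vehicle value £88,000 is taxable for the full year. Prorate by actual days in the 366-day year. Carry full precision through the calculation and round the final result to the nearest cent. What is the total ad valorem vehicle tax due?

1 Jan – 16 Oct 2000: 290 days at 1.05% → £88,000 × 1.05% × 290/366 = £732.1311
17 Oct – 31 Dec 2000: 76 days at 4.25% → £88,000 × 4.25% × 76/366 = £776.6120
Total = £1,508.7432

£1,508.74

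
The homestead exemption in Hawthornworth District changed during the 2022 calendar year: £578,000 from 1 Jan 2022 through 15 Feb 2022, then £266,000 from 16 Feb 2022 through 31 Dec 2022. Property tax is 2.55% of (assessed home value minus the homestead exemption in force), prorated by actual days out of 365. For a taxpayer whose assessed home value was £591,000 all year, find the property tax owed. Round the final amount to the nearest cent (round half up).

1 Jan – 15 Feb 2022: 46 days, exemption £578,000 → (£591,000 − £578,000) × 2.55% × 46/365 = £41.7781
16 Feb – 31 Dec 2022: 319 days, exemption £266,000 → (£591,000 − £266,000) × 2.55% × 319/365 = £7,243.0479
Total = £7,284.8260

£7,284.83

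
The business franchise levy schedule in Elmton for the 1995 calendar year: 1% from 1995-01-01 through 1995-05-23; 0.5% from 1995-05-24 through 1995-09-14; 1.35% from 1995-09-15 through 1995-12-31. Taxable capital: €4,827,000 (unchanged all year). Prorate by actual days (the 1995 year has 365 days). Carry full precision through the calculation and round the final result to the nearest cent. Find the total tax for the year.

1995-01-01 to 1995-05-23: 143 days at 1% → €4,827,000 × 1% × 143/365 = €18,911.2603
1995-05-24 to 1995-09-14: 114 days at 0.5% → €4,827,000 × 0.5% × 114/365 = €7,538.0548
1995-09-15 to 1995-12-31: 108 days at 1.35% → €4,827,000 × 1.35% × 108/365 = €19,281.5507
Total = €45,730.8658

€45,730.87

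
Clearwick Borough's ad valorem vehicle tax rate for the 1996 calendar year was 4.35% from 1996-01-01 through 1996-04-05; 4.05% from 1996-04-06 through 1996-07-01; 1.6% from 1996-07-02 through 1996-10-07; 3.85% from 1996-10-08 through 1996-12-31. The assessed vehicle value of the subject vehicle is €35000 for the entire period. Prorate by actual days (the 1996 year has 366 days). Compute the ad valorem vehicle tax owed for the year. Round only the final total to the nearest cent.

€1199.18

1996-01-01 to 1996-04-05: 96 days at 4.35% → €35000 × 4.35% × 96/366 = €399.3443
1996-04-06 to 1996-07-01: 87 days at 4.05% → €35000 × 4.05% × 87/366 = €336.9467
1996-07-02 to 1996-10-07: 98 days at 1.6% → €35000 × 1.6% × 98/366 = €149.9454
1996-10-08 to 1996-12-31: 85 days at 3.85% → €35000 × 3.85% × 85/366 = €312.9440
Total = €1199.1803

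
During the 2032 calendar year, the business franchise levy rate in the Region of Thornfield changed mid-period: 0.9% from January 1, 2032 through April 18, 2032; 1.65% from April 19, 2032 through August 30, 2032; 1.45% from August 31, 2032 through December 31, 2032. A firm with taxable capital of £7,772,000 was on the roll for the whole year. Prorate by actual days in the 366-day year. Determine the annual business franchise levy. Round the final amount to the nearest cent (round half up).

January 1 – April 18, 2032: 109 days at 0.9% → £7,772,000 × 0.9% × 109/366 = £20,831.5082
April 19 – August 30, 2032: 134 days at 1.65% → £7,772,000 × 1.65% × 134/366 = £46,950.5246
August 31 – December 31, 2032: 123 days at 1.45% → £7,772,000 × 1.45% × 123/366 = £37,872.5738
Total = £105,654.6066

£105,654.61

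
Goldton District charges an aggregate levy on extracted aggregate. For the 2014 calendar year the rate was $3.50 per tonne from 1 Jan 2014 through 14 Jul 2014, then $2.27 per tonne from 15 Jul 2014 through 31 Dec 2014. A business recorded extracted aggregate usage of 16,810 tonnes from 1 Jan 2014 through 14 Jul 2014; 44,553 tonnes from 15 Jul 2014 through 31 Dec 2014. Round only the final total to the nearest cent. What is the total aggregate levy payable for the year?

$159,970.31

1 Jan – 14 Jul 2014: 16,810 tonnes at $3.50/tonne → $58,835.00
15 Jul – 31 Dec 2014: 44,553 tonnes at $2.27/tonne → $101,135.31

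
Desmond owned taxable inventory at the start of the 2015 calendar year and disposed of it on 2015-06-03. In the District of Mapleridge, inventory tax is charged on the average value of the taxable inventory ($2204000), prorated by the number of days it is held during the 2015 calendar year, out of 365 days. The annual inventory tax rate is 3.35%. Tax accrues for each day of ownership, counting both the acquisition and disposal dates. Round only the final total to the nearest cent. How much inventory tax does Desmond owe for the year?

$31151.88

Days held (2015-01-01 to 2015-06-03): 154 out of 365
Tax = $2204000 × 3.35% × 154/365 = $31151.8795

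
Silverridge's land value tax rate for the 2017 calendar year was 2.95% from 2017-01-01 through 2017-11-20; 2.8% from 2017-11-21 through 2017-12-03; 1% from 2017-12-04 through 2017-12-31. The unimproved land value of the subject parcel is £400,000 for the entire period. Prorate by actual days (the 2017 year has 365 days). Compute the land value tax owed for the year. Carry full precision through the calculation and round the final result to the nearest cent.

£11,180.27

2017-01-01 to 2017-11-20: 324 days at 2.95% → £400,000 × 2.95% × 324/365 = £10,474.5205
2017-11-21 to 2017-12-03: 13 days at 2.8% → £400,000 × 2.8% × 13/365 = £398.9041
2017-12-04 to 2017-12-31: 28 days at 1% → £400,000 × 1% × 28/365 = £306.8493
Total = £11,180.2740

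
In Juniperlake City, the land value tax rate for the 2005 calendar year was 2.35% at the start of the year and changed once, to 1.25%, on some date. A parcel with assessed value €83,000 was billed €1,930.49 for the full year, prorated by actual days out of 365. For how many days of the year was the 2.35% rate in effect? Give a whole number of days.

357 days

Let d = days at the first rate; then 365 − d days at the second rate.
€83,000 × [2.35%·d + 1.25%·(365−d)] / 365 = €1,930.49
Solving gives d = 357, so the new rate took effect on December 24, 2005.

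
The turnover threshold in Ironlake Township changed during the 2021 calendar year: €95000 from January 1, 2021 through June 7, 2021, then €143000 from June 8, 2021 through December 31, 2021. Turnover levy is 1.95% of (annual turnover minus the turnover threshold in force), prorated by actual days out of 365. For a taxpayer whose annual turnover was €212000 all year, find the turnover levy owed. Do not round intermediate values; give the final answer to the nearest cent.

January 1 – June 7, 2021: 158 days, exemption €95000 → (€212000 − €95000) × 1.95% × 158/365 = €987.6082
June 8 – December 31, 2021: 207 days, exemption €143000 → (€212000 − €143000) × 1.95% × 207/365 = €763.0644
Total = €1750.6726

€1750.67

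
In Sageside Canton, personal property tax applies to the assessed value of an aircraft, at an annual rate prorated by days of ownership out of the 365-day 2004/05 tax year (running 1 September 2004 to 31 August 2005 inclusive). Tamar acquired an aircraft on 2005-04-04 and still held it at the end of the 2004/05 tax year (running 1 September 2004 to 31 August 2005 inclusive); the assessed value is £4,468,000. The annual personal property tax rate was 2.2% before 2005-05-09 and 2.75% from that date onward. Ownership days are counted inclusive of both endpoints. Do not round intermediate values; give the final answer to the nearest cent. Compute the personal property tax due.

£48,138.11

2005-04-04 to 2005-05-08: 35 days at 2.2% → £4,468,000 × 2.2% × 35/365 = £9,425.6438
2005-05-09 to 2005-08-31: 115 days at 2.75% → £4,468,000 × 2.75% × 115/365 = £38,712.4658
Total = £48,138.1096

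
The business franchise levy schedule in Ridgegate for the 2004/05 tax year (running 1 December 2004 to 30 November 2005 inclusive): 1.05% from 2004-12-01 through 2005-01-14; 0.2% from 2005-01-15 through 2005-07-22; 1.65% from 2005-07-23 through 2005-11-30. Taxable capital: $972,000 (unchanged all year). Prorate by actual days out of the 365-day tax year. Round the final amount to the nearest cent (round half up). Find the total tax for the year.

$8,021.00

2004-12-01 to 2005-01-14: 45 days at 1.05% → $972,000 × 1.05% × 45/365 = $1,258.2740
2005-01-15 to 2005-07-22: 189 days at 0.2% → $972,000 × 0.2% × 189/365 = $1,006.6192
2005-07-23 to 2005-11-30: 131 days at 1.65% → $972,000 × 1.65% × 131/365 = $5,756.1041
Total = $8,020.9973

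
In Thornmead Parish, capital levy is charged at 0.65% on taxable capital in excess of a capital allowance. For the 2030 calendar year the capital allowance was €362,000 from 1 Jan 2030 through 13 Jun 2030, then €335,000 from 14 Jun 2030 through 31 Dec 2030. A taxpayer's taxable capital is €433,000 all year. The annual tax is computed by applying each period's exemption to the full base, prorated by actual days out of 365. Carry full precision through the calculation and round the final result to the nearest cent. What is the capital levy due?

€558.15

1 Jan – 13 Jun 2030: 164 days, exemption €362,000 → (€433,000 − €362,000) × 0.65% × 164/365 = €207.3589
14 Jun – 31 Dec 2030: 201 days, exemption €335,000 → (€433,000 − €335,000) × 0.65% × 201/365 = €350.7863
Total = €558.1452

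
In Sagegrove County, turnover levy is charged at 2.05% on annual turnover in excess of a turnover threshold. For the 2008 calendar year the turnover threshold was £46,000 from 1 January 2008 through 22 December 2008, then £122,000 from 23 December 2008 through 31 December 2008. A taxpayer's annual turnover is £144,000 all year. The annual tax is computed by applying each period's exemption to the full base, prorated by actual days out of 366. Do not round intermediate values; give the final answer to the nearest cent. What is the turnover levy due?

£1,970.69

1 January – 22 December 2008: 357 days, exemption £46,000 → (£144,000 − £46,000) × 2.05% × 357/366 = £1,959.5984
23 December – 31 December 2008: 9 days, exemption £122,000 → (£144,000 − £122,000) × 2.05% × 9/366 = £11.0902
Total = £1,970.6885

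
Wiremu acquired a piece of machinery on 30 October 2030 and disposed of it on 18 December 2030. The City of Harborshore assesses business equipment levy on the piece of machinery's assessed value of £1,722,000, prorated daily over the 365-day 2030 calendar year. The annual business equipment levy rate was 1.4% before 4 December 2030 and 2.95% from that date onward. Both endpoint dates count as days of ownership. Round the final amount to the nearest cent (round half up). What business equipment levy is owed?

£4,399.36

30 October – 3 December 2030: 35 days at 1.4% → £1,722,000 × 1.4% × 35/365 = £2,311.7260
4 December – 18 December 2030: 15 days at 2.95% → £1,722,000 × 2.95% × 15/365 = £2,087.6301
Total = £4,399.3562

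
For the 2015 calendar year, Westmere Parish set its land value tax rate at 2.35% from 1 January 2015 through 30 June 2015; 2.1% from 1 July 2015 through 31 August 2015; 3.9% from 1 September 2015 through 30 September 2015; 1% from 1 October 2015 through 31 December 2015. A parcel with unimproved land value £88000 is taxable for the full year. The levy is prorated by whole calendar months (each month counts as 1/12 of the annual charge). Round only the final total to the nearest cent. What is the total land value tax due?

1 January – 30 June 2015: 6 months at 2.35% → £88000 × 2.35% × 6/12 = £1034.0000
1 July – 31 August 2015: 2 months at 2.1% → £88000 × 2.1% × 2/12 = £308.0000
1 September – 30 September 2015: 1 month at 3.9% → £88000 × 3.9% × 1/12 = £286.0000
1 October – 31 December 2015: 3 months at 1% → £88000 × 1% × 3/12 = £220.0000
Total = £1848.0000

£1848.00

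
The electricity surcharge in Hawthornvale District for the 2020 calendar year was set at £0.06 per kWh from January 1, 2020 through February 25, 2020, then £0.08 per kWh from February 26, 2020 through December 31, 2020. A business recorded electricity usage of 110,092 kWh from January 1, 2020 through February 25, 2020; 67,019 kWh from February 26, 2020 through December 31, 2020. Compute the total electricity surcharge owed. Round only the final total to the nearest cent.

£11,967.04

January 1 – February 25, 2020: 110,092 kWh at £0.06/kWh → £6,605.52
February 26 – December 31, 2020: 67,019 kWh at £0.08/kWh → £5,361.52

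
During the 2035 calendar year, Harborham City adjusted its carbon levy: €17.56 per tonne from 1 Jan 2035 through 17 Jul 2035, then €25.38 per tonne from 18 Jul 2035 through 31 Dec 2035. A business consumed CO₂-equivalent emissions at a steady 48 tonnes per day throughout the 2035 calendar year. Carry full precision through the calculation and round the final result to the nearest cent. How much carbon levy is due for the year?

1 Jan – 17 Jul 2035: 198 days × 48 tonnes/day = 9,504 tonnes at €17.56/tonne → €166,890.24
18 Jul – 31 Dec 2035: 167 days × 48 tonnes/day = 8,016 tonnes at €25.38/tonne → €203,446.08

€370,336.32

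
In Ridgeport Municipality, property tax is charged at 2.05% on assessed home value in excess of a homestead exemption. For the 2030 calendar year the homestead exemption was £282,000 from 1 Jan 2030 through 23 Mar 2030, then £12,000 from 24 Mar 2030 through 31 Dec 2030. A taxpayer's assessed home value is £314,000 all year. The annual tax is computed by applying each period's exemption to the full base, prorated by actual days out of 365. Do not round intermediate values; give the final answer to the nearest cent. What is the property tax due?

1 Jan – 23 Mar 2030: 82 days, exemption £282,000 → (£314,000 − £282,000) × 2.05% × 82/365 = £147.3753
24 Mar – 31 Dec 2030: 283 days, exemption £12,000 → (£314,000 − £12,000) × 2.05% × 283/365 = £4,800.1452
Total = £4,947.5205

£4,947.52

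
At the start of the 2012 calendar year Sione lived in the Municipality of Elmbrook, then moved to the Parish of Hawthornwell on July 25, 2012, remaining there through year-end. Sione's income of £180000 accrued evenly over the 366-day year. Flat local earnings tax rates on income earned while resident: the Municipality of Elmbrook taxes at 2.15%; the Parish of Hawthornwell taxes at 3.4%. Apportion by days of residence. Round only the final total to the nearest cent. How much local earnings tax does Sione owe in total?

£4853.61

The Municipality of Elmbrook, January 1 – July 24, 2012: 206 days → £180000 × 2.15% × 206/366 = £2178.1967
The Parish of Hawthornwell, July 25 – December 31, 2012: 160 days → £180000 × 3.4% × 160/366 = £2675.4098
Total = £4853.6066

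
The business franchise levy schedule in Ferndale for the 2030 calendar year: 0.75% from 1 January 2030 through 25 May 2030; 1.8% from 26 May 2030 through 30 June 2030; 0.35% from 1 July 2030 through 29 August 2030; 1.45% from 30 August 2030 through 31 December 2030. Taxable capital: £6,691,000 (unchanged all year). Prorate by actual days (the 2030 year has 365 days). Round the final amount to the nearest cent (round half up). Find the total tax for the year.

1 January – 25 May 2030: 145 days at 0.75% → £6,691,000 × 0.75% × 145/365 = £19,935.5137
26 May – 30 June 2030: 36 days at 1.8% → £6,691,000 × 1.8% × 36/365 = £11,878.8164
1 July – 29 August 2030: 60 days at 0.35% → £6,691,000 × 0.35% × 60/365 = £3,849.6164
30 August – 31 December 2030: 124 days at 1.45% → £6,691,000 × 1.45% × 124/365 = £32,960.0493
Total = £68,623.9959

£68,624.00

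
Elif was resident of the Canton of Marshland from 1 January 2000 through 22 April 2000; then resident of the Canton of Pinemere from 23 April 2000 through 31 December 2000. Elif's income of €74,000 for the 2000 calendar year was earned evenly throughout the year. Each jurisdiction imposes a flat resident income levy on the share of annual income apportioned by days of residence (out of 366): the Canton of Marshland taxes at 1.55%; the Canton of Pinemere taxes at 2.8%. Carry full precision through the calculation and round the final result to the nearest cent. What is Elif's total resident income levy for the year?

€1,786.41

The Canton of Marshland, 1 January – 22 April 2000: 113 days → €74,000 × 1.55% × 113/366 = €354.1284
The Canton of Pinemere, 23 April – 31 December 2000: 253 days → €74,000 × 2.8% × 253/366 = €1,432.2842
Total = €1,786.4126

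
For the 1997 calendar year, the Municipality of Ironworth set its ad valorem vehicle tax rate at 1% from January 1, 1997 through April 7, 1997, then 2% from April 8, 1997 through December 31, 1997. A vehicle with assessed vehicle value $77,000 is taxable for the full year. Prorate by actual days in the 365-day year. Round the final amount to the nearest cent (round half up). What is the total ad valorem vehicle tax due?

January 1 – April 7, 1997: 97 days at 1% → $77,000 × 1% × 97/365 = $204.6301
April 8 – December 31, 1997: 268 days at 2% → $77,000 × 2% × 268/365 = $1,130.7397
Total = $1,335.3699

$1,335.37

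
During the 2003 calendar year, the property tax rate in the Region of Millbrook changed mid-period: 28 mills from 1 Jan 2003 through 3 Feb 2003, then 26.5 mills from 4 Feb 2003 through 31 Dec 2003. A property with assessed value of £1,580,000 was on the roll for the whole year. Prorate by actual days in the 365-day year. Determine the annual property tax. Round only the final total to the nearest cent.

£42,090.77

1 Jan – 3 Feb 2003: 34 days at 28 mills → £1,580,000 × 2.8% × 34/365 = £4,120.9863
4 Feb – 31 Dec 2003: 331 days at 26.5 mills → £1,580,000 × 2.65% × 331/365 = £37,969.7808
Total = £42,090.7671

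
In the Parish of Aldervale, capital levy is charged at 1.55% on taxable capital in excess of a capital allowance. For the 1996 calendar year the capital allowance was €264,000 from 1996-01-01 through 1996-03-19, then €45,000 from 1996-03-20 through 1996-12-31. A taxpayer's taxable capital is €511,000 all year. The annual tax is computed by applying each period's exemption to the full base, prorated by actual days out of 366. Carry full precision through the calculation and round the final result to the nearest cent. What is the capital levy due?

€6,490.31

1996-01-01 to 1996-03-19: 79 days, exemption €264,000 → (€511,000 − €264,000) × 1.55% × 79/366 = €826.3702
1996-03-20 to 1996-12-31: 287 days, exemption €45,000 → (€511,000 − €45,000) × 1.55% × 287/366 = €5,663.9372
Total = €6,490.3074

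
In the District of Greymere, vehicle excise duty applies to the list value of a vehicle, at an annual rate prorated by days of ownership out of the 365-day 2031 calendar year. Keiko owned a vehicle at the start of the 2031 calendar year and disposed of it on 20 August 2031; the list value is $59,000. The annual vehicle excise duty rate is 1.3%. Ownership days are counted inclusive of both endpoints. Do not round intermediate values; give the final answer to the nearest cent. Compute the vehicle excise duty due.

Days held (1 January – 20 August 2031): 232 out of 365
Tax = $59,000 × 1.3% × 232/365 = $487.5178

$487.52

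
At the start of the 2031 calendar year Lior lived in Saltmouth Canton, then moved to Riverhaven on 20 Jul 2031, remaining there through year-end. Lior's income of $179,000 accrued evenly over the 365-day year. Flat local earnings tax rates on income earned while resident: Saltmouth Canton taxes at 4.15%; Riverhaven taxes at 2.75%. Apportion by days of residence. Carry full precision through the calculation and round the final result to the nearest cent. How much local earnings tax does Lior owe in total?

$6,295.65

Saltmouth Canton, 1 Jan – 19 Jul 2031: 200 days → $179,000 × 4.15% × 200/365 = $4,070.4110
Riverhaven, 20 Jul – 31 Dec 2031: 165 days → $179,000 × 2.75% × 165/365 = $2,225.2397
Total = $6,295.6507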